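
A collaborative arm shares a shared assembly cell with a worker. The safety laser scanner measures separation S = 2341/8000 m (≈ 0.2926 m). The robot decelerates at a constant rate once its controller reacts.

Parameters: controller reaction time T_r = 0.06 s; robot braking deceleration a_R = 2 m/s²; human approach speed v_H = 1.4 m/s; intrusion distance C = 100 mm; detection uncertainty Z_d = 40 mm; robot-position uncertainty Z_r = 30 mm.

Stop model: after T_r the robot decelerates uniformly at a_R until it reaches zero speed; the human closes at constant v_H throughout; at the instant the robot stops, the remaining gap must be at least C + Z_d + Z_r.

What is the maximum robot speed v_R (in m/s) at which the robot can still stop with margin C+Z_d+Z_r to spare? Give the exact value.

v_R_max = 1/20 m/s = 0.0500 m/s

at the boundary: (1/4)·v² + (19/25)·v + (-309/8000) = 0
  disc = (19/25)² − 4·(1/4)·(-309/8000) = 24649/40000 ; √disc = 157/200
  v_R = (−(19/25) + 157/200) / (2·(1/4)) = 1/20 m/s
check:
stop time T_s = (1/20)/2 = 0.0250 s
robot in T_r: 0.0500·0.0600 = 0.0030 m
robot under decel: 0.0500²/(2·2.0000) = 0.0006 m
human over T_r+T_s: 1.4000·(0.0600+0.0250) = 0.1190 m
margins: 0.1000+0.0400+0.0300 = 0.1700 m
sum ≈ 0.0030+0.0006+0.1190+0.1700 ≈ 0.2926 m = S ✓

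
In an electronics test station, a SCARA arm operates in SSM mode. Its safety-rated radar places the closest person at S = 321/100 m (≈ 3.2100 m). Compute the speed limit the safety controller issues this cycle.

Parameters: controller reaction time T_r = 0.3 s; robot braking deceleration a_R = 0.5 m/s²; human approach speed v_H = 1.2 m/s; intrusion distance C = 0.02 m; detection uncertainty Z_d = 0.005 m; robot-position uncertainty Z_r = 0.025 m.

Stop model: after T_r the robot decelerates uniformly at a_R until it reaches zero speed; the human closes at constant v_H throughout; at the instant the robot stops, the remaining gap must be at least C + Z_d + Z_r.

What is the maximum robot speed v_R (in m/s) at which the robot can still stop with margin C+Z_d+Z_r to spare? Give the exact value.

at the boundary: (1)·v² + (27/10)·v + (-14/5) = 0
  disc = (27/10)² − 4·(1)·(-14/5) = 1849/100 ; √disc = 43/10
  v_R = (−(27/10) + 43/10) / (2·(1)) = 4/5 m/s
check:
stop time T_s = (4/5)/(1/2) = 1.6000 s
robot covers v_R·T_r = 0.8000·0.3000 = 0.2400 m before braking
braking distance = 0.8000²/(2·0.5000) = 0.6400 m
person approaches 1.2000·(0.3000+1.6000) = 2.2800 m
residual clearance needed = 0.0200+0.0050+0.0250 = 0.0500 m
sum ≈ 0.2400+0.6400+2.2800+0.0500 ≈ 3.2100 m = S ✓

v_R_max = 4/5 m/s = 0.8000 m/s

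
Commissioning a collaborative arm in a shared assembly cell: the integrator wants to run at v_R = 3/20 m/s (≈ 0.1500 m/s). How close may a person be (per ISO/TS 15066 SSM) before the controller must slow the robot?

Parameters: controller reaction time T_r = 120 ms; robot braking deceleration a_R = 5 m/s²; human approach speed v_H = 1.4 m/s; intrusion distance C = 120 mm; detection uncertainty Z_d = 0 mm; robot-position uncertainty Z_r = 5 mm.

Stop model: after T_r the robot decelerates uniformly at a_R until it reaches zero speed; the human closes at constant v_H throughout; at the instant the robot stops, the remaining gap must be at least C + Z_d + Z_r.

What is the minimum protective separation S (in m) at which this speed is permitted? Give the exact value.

stop time T_s = (3/20)/5 = 0.0300 s
robot in T_r: 0.1500·0.1200 = 0.0180 m
braking distance = 0.1500²/(2·5.0000) = 0.0022 m
person approaches 1.4000·(0.1200+0.0300) = 0.2100 m
C+Z_d+Z_r = 0.1200+0.0000+0.0050 = 0.1250 m
S_min ≈ 0.0180+0.0022+0.2100+0.1250  ⇒  S_min = 1421/4000 m

S_min = 1421/4000 m = 0.3553 m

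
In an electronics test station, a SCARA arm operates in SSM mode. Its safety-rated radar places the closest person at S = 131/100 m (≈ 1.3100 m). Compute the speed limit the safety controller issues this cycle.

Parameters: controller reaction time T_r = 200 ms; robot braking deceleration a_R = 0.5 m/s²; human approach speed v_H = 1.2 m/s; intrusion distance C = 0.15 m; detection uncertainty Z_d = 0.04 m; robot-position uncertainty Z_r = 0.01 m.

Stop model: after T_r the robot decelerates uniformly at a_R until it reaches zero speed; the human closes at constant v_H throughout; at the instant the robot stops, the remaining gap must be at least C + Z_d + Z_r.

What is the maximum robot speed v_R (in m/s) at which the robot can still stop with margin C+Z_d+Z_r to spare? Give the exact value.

collect terms ⇒ (1)·v_R² + (13/5)·v_R + (-87/100) = 0
  disc = (13/5)² − 4·(1)·(-87/100) = 256/25 ; √disc = 16/5
  v_R = (−(13/5) + 16/5) / (2·(1)) = 3/10 m/s
check:
T_s = v_R/a_R = (3/10)/(1/2) = 0.6000 s
reaction-phase robot travel = 0.3000·0.2000 = 0.0600 m
robot under decel: 0.3000²/(2·0.5000) = 0.0900 m
human closes 1.2000·0.8000 = 0.9600 m
residual clearance needed = 0.1500+0.0400+0.0100 = 0.2000 m
sum ≈ 0.0600+0.0900+0.9600+0.2000 ≈ 1.3100 m = S ✓

v_R_max = 3/10 m/s = 0.3000 m/s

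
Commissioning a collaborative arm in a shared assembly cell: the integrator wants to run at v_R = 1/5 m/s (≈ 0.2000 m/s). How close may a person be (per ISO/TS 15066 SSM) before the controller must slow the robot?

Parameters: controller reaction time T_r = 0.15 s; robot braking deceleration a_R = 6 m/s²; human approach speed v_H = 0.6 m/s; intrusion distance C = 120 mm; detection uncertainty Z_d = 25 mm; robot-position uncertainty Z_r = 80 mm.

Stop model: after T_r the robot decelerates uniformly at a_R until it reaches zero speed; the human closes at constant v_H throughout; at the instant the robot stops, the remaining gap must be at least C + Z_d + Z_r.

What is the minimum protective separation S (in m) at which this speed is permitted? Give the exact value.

S_min = 221/600 m = 0.3683 m

T_s = v_R/a_R = (1/5)/6 = 0.0333 s
robot in T_r: 0.2000·0.1500 = 0.0300 m
robot covers 0.2000·0.0333 − ½·6.0000·0.0333² = 0.0033 m while stopping
human over T_r+T_s: 0.6000·(0.1500+0.0333) = 0.1100 m
margins: 0.1200+0.0250+0.0800 = 0.2250 m
S_min ≈ 0.0300+0.0033+0.1100+0.2250  ⇒  S_min = 221/600 m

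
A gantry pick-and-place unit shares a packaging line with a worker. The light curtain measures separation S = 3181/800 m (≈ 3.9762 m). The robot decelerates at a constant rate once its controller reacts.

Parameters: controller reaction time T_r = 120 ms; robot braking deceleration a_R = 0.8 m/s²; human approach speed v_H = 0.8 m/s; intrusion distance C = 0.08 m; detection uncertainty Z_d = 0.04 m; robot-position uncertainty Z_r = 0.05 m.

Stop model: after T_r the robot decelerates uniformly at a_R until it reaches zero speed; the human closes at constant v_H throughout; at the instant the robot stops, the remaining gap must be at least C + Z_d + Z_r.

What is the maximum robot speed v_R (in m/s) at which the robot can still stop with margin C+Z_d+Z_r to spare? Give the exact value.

v_R_max = 17/10 m/s = 1.7000 m/s

at the boundary: (5/8)·v² + (28/25)·v + (-14841/4000) = 0
  disc = (28/25)² − 4·(5/8)·(-14841/4000) = 421201/40000 ; √disc = 649/200
  v_R = (−(28/25) + 649/200) / (2·(5/8)) = 17/10 m/s
check:
braking lasts T_s = (17/10)/(4/5) = 2.1250 s
robot covers v_R·T_r = 1.7000·0.1200 = 0.2040 m before braking
robot covers 1.7000·2.1250 − ½·0.8000·2.1250² = 1.8062 m while stopping
person approaches 0.8000·(0.1200+2.1250) = 1.7960 m
C+Z_d+Z_r = 0.0800+0.0400+0.0500 = 0.1700 m
sum ≈ 0.2040+1.8062+1.7960+0.1700 ≈ 3.9762 m = S ✓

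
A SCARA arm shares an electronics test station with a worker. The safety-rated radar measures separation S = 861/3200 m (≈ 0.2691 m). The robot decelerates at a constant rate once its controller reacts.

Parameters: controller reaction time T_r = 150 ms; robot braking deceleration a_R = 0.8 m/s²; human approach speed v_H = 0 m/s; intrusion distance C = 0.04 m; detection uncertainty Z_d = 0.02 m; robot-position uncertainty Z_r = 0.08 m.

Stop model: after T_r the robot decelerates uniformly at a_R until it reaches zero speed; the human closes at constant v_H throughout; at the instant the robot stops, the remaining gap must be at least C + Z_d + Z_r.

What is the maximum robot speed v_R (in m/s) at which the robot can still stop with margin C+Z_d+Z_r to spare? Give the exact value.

quadratic (5/8)·v² + (3/20)·v + (-413/3200) = 0
  disc = (3/20)² − 4·(5/8)·(-413/3200) = 2209/6400 ; √disc = 47/80
  v_R = (−(3/20) + 47/80) / (2·(5/8)) = 7/20 m/s
check:
stop time T_s = (7/20)/(4/5) = 0.4375 s
robot covers v_R·T_r = 0.3500·0.1500 = 0.0525 m before braking
robot covers 0.3500·0.4375 − ½·0.8000·0.4375² = 0.0766 m while stopping
human over T_r+T_s: 0.0000·(0.1500+0.4375) = 0.0000 m
residual clearance needed = 0.0400+0.0200+0.0800 = 0.1400 m
sum ≈ 0.0525+0.0766+0.0000+0.1400 ≈ 0.2691 m = S ✓

v_R_max = 7/20 m/s = 0.3500 m/s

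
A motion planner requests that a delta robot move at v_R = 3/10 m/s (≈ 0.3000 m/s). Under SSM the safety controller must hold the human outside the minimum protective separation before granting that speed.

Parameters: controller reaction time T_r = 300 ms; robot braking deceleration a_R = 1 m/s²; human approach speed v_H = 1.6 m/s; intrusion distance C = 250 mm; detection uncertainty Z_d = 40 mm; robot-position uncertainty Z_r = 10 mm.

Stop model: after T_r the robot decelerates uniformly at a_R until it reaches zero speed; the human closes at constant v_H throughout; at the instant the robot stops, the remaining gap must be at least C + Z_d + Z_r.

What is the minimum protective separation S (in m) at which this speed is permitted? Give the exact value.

T_s = v_R/a_R = (3/10)/1 = 0.3000 s
robot covers v_R·T_r = 0.3000·0.3000 = 0.0900 m before braking
robot covers 0.3000·0.3000 − ½·1.0000·0.3000² = 0.0450 m while stopping
human over T_r+T_s: 1.6000·(0.3000+0.3000) = 0.9600 m
residual clearance needed = 0.2500+0.0400+0.0100 = 0.3000 m
S_min ≈ 0.0900+0.0450+0.9600+0.3000  ⇒  S_min = 279/200 m

S_min = 279/200 m = 1.3950 m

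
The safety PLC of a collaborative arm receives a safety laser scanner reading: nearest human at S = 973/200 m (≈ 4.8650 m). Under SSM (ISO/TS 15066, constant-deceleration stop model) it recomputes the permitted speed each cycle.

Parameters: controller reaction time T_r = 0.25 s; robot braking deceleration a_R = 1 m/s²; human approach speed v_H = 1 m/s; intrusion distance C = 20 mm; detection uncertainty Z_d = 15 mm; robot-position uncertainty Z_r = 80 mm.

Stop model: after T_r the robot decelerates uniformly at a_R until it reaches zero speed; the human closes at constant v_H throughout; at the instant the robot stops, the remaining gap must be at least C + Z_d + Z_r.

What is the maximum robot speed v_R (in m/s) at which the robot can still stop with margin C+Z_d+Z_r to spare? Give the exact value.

v_R_max = 2 m/s = 2.0000 m/s

quadratic (1/2)·v² + (5/4)·v + (-9/2) = 0
  disc = (5/4)² − 4·(1/2)·(-9/2) = 169/16 ; √disc = 13/4
  v_R = (−(5/4) + 13/4) / (2·(1/2)) = 2 m/s
check:
stop time T_s = 2/1 = 2.0000 s
robot covers v_R·T_r = 2.0000·0.2500 = 0.5000 m before braking
braking distance = 2.0000²/(2·1.0000) = 2.0000 m
human over T_r+T_s: 1.0000·(0.2500+2.0000) = 2.2500 m
margins: 0.0200+0.0150+0.0800 = 0.1150 m
sum ≈ 0.5000+2.0000+2.2500+0.1150 ≈ 4.8650 m = S ✓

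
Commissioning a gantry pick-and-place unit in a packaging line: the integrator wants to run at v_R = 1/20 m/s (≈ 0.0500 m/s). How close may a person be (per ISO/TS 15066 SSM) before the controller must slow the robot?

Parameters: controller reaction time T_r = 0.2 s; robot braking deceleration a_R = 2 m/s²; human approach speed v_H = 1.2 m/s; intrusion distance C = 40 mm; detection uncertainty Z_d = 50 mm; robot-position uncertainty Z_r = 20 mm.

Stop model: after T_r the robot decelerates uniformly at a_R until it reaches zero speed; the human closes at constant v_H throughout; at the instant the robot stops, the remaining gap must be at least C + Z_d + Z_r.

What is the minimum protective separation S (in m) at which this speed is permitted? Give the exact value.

T_s = v_R/a_R = (1/20)/2 = 0.0250 s
robot covers v_R·T_r = 0.0500·0.2000 = 0.0100 m before braking
robot under decel: 0.0500²/(2·2.0000) = 0.0006 m
human over T_r+T_s: 1.2000·(0.2000+0.0250) = 0.2700 m
residual clearance needed = 0.0400+0.0500+0.0200 = 0.1100 m
S_min ≈ 0.0100+0.0006+0.2700+0.1100  ⇒  S_min = 25/64 m

S_min = 25/64 m = 0.3906 m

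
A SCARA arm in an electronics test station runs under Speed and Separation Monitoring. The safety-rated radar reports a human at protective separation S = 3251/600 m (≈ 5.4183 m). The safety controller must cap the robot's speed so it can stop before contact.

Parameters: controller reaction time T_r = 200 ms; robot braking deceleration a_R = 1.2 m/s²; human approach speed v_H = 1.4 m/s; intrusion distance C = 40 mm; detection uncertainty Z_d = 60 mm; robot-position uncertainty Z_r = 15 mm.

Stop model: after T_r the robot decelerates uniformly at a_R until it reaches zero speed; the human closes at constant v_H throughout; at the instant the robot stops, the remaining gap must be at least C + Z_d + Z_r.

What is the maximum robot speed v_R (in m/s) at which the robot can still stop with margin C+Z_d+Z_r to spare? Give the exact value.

v_R_max = 11/5 m/s = 2.2000 m/s

collect terms ⇒ (5/12)·v_R² + (41/30)·v_R + (-1507/300) = 0
  disc = (41/30)² − 4·(5/12)·(-1507/300) = 256/25 ; √disc = 16/5
  v_R = (−(41/30) + 16/5) / (2·(5/12)) = 11/5 m/s
check:
T_s = v_R/a_R = (11/5)/(6/5) = 1.8333 s
reaction-phase robot travel = 2.2000·0.2000 = 0.4400 m
robot covers 2.2000·1.8333 − ½·1.2000·1.8333² = 2.0167 m while stopping
person approaches 1.4000·(0.2000+1.8333) = 2.8467 m
margins: 0.0400+0.0600+0.0150 = 0.1150 m
sum ≈ 0.4400+2.0167+2.8467+0.1150 ≈ 5.4183 m = S ✓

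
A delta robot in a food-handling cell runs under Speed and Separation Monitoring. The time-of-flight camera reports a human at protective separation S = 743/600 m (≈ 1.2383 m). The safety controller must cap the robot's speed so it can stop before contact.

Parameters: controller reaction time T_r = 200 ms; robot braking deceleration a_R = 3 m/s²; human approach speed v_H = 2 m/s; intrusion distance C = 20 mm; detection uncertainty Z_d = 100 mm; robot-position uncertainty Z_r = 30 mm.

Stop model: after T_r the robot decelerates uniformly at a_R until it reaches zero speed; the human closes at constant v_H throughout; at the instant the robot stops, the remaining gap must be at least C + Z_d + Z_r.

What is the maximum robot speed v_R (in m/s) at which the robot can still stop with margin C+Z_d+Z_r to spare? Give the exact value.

quadratic (1/6)·v² + (13/15)·v + (-413/600) = 0
  disc = (13/15)² − 4·(1/6)·(-413/600) = 121/100 ; √disc = 11/10
  v_R = (−(13/15) + 11/10) / (2·(1/6)) = 7/10 m/s
check:
braking lasts T_s = (7/10)/3 = 0.2333 s
reaction-phase robot travel = 0.7000·0.2000 = 0.1400 m
robot covers 0.7000·0.2333 − ½·3.0000·0.2333² = 0.0817 m while stopping
human closes 2.0000·0.4333 = 0.8667 m
C+Z_d+Z_r = 0.0200+0.1000+0.0300 = 0.1500 m
sum ≈ 0.1400+0.0817+0.8667+0.1500 ≈ 1.2383 m = S ✓

v_R_max = 7/10 m/s = 0.7000 m/s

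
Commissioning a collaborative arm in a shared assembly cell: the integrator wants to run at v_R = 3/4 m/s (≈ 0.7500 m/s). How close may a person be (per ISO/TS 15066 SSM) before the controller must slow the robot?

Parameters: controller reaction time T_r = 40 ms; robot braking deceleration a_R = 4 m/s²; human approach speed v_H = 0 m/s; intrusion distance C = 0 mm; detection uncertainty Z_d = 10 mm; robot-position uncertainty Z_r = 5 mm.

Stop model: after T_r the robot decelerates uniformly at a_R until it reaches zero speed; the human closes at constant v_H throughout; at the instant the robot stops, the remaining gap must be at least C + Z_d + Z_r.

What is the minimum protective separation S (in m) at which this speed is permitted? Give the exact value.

stop time T_s = (3/4)/4 = 0.1875 s
reaction-phase robot travel = 0.7500·0.0400 = 0.0300 m
robot covers 0.7500·0.1875 − ½·4.0000·0.1875² = 0.0703 m while stopping
human closes 0.0000·0.2275 = 0.0000 m
residual clearance needed = 0.0000+0.0100+0.0050 = 0.0150 m
S_min ≈ 0.0300+0.0703+0.0000+0.0150  ⇒  S_min = 369/3200 m

S_min = 369/3200 m = 0.1153 m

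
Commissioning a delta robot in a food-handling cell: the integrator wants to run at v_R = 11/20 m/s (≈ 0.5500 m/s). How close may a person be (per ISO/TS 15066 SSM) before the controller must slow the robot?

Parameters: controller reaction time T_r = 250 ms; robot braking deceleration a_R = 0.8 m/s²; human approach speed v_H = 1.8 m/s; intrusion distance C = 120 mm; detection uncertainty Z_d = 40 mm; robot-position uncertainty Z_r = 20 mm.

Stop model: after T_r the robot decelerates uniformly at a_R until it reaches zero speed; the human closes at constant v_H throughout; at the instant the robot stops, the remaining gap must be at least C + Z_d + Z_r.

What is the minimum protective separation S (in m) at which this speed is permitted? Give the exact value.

S_min = 7021/3200 m = 2.1941 m

braking lasts T_s = (11/20)/(4/5) = 0.6875 s
reaction-phase robot travel = 0.5500·0.2500 = 0.1375 m
braking distance = 0.5500²/(2·0.8000) = 0.1891 m
human closes 1.8000·0.9375 = 1.6875 m
residual clearance needed = 0.1200+0.0400+0.0200 = 0.1800 m
S_min ≈ 0.1375+0.1891+1.6875+0.1800  ⇒  S_min = 7021/3200 m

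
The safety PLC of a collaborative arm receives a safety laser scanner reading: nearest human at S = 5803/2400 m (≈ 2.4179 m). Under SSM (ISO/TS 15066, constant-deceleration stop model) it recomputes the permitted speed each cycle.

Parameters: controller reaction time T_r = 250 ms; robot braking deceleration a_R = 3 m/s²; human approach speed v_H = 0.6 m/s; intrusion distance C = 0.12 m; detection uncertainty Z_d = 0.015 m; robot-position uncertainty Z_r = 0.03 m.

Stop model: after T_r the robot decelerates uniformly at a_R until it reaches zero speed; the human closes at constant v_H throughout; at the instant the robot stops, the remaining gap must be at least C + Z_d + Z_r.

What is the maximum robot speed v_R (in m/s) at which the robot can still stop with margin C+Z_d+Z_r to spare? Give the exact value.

collect terms ⇒ (1/6)·v_R² + (9/20)·v_R + (-5047/2400) = 0
  disc = (9/20)² − 4·(1/6)·(-5047/2400) = 361/225 ; √disc = 19/15
  v_R = (−(9/20) + 19/15) / (2·(1/6)) = 49/20 m/s
check:
T_s = v_R/a_R = (49/20)/3 = 0.8167 s
robot in T_r: 2.4500·0.2500 = 0.6125 m
robot covers 2.4500·0.8167 − ½·3.0000·0.8167² = 1.0004 m while stopping
person approaches 0.6000·(0.2500+0.8167) = 0.6400 m
residual clearance needed = 0.1200+0.0150+0.0300 = 0.1650 m
sum ≈ 0.6125+1.0004+0.6400+0.1650 ≈ 2.4179 m = S ✓

v_R_max = 49/20 m/s = 2.4500 m/s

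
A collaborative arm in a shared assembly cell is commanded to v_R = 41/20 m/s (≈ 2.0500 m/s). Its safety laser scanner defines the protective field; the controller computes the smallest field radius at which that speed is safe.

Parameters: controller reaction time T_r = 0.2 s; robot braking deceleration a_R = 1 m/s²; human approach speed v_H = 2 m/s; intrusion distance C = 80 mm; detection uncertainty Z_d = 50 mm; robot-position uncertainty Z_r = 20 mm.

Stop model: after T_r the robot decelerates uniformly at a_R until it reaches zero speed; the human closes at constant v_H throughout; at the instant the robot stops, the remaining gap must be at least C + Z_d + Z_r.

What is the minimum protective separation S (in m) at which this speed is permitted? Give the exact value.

T_s = v_R/a_R = (41/20)/1 = 2.0500 s
robot covers v_R·T_r = 2.0500·0.2000 = 0.4100 m before braking
robot under decel: 2.0500²/(2·1.0000) = 2.1012 m
person approaches 2.0000·(0.2000+2.0500) = 4.5000 m
residual clearance needed = 0.0800+0.0500+0.0200 = 0.1500 m
S_min ≈ 0.4100+2.1012+4.5000+0.1500  ⇒  S_min = 5729/800 m

S_min = 5729/800 m = 7.1612 m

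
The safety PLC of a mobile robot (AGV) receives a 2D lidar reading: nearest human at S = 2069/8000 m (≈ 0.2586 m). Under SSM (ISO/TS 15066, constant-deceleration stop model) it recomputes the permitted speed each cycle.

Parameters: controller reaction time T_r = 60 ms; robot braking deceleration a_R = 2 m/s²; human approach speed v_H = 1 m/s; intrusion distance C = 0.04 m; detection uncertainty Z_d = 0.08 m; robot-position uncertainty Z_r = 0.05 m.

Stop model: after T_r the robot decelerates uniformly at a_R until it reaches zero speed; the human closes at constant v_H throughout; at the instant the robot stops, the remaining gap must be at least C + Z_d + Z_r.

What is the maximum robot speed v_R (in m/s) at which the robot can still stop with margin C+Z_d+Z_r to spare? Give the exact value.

at the boundary: (1/4)·v² + (14/25)·v + (-229/8000) = 0
  disc = (14/25)² − 4·(1/4)·(-229/8000) = 13689/40000 ; √disc = 117/200
  v_R = (−(14/25) + 117/200) / (2·(1/4)) = 1/20 m/s
check:
T_s = v_R/a_R = (1/20)/2 = 0.0250 s
reaction-phase robot travel = 0.0500·0.0600 = 0.0030 m
robot covers 0.0500·0.0250 − ½·2.0000·0.0250² = 0.0006 m while stopping
person approaches 1.0000·(0.0600+0.0250) = 0.0850 m
residual clearance needed = 0.0400+0.0800+0.0500 = 0.1700 m
sum ≈ 0.0030+0.0006+0.0850+0.1700 ≈ 0.2586 m = S ✓

v_R_max = 1/20 m/s = 0.0500 m/s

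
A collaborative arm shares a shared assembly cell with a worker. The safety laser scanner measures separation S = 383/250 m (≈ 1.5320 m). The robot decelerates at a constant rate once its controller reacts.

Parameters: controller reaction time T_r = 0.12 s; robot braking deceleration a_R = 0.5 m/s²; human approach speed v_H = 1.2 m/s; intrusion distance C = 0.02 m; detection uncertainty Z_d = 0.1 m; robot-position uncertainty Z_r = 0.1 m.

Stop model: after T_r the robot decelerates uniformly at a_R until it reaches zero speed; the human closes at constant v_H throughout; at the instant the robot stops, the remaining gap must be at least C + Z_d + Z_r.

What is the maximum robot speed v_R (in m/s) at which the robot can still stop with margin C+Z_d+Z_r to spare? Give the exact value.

quadratic (1)·v² + (63/25)·v + (-146/125) = 0
  disc = (63/25)² − 4·(1)·(-146/125) = 6889/625 ; √disc = 83/25
  v_R = (−(63/25) + 83/25) / (2·(1)) = 2/5 m/s
check:
stop time T_s = (2/5)/(1/2) = 0.8000 s
robot in T_r: 0.4000·0.1200 = 0.0480 m
braking distance = 0.4000²/(2·0.5000) = 0.1600 m
human closes 1.2000·0.9200 = 1.1040 m
margins: 0.0200+0.1000+0.1000 = 0.2200 m
sum ≈ 0.0480+0.1600+1.1040+0.2200 ≈ 1.5320 m = S ✓

v_R_max = 2/5 m/s = 0.4000 m/s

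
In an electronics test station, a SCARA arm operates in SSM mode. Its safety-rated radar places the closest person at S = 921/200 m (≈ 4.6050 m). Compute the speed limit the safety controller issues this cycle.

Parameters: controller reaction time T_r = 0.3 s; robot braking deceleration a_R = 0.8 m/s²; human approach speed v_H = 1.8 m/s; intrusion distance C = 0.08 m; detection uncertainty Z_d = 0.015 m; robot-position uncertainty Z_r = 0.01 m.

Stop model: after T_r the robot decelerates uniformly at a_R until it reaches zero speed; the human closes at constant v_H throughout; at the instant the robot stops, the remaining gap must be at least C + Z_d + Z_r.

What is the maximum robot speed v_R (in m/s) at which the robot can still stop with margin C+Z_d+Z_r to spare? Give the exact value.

v_R_max = 6/5 m/s = 1.2000 m/s

quadratic (5/8)·v² + (51/20)·v + (-99/25) = 0
  disc = (51/20)² − 4·(5/8)·(-99/25) = 6561/400 ; √disc = 81/20
  v_R = (−(51/20) + 81/20) / (2·(5/8)) = 6/5 m/s
check:
braking lasts T_s = (6/5)/(4/5) = 1.5000 s
reaction-phase robot travel = 1.2000·0.3000 = 0.3600 m
robot covers 1.2000·1.5000 − ½·0.8000·1.5000² = 0.9000 m while stopping
human closes 1.8000·1.8000 = 3.2400 m
residual clearance needed = 0.0800+0.0150+0.0100 = 0.1050 m
sum ≈ 0.3600+0.9000+3.2400+0.1050 ≈ 4.6050 m = S ✓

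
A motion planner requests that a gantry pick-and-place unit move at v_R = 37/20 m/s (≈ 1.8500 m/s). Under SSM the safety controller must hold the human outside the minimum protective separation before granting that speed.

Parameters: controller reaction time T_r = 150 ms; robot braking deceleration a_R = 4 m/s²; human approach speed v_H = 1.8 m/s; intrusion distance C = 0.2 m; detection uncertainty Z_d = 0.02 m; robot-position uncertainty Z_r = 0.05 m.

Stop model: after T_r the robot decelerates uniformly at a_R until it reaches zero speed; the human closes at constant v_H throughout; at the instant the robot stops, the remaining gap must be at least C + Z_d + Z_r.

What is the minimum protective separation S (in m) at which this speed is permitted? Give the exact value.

braking lasts T_s = (37/20)/4 = 0.4625 s
robot covers v_R·T_r = 1.8500·0.1500 = 0.2775 m before braking
braking distance = 1.8500²/(2·4.0000) = 0.4278 m
human over T_r+T_s: 1.8000·(0.1500+0.4625) = 1.1025 m
residual clearance needed = 0.2000+0.0200+0.0500 = 0.2700 m
S_min ≈ 0.2775+0.4278+1.1025+0.2700  ⇒  S_min = 6649/3200 m

S_min = 6649/3200 m = 2.0778 m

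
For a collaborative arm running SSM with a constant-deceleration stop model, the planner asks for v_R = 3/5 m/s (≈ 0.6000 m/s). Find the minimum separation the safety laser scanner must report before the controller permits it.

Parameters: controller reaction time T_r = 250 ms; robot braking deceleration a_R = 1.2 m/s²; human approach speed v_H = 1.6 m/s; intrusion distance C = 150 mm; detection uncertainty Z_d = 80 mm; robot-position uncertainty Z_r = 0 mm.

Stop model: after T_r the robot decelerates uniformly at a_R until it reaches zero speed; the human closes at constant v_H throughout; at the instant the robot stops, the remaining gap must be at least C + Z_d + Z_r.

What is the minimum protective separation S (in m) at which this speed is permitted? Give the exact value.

S_min = 173/100 m = 1.7300 m

braking lasts T_s = (3/5)/(6/5) = 0.5000 s
robot in T_r: 0.6000·0.2500 = 0.1500 m
robot under decel: 0.6000²/(2·1.2000) = 0.1500 m
person approaches 1.6000·(0.2500+0.5000) = 1.2000 m
C+Z_d+Z_r = 0.1500+0.0800+0.0000 = 0.2300 m
S_min ≈ 0.1500+0.1500+1.2000+0.2300  ⇒  S_min = 173/100 m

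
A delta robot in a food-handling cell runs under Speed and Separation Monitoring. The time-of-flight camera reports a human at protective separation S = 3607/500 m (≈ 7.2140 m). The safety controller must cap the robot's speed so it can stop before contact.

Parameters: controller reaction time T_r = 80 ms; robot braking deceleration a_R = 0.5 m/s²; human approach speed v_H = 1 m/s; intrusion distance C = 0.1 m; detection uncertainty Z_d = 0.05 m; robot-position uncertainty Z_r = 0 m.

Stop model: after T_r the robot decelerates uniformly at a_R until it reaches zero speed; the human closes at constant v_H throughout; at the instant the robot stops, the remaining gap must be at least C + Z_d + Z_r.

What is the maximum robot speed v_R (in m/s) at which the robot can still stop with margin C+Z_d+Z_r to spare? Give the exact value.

collect terms ⇒ (1)·v_R² + (52/25)·v_R + (-873/125) = 0
  disc = (52/25)² − 4·(1)·(-873/125) = 20164/625 ; √disc = 142/25
  v_R = (−(52/25) + 142/25) / (2·(1)) = 9/5 m/s
check:
T_s = v_R/a_R = (9/5)/(1/2) = 3.6000 s
robot in T_r: 1.8000·0.0800 = 0.1440 m
braking distance = 1.8000²/(2·0.5000) = 3.2400 m
person approaches 1.0000·(0.0800+3.6000) = 3.6800 m
margins: 0.1000+0.0500+0.0000 = 0.1500 m
sum ≈ 0.1440+3.2400+3.6800+0.1500 ≈ 7.2140 m = S ✓

v_R_max = 9/5 m/s = 1.8000 m/s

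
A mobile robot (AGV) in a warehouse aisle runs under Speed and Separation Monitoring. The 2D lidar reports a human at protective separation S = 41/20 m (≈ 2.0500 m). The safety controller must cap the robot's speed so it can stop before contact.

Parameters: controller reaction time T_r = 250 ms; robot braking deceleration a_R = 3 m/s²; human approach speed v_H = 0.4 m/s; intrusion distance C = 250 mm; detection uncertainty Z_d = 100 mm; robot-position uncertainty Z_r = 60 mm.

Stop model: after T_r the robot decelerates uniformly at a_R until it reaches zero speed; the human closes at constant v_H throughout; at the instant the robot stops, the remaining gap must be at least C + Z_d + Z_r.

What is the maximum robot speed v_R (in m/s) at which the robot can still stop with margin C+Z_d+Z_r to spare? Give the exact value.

at the boundary: (1/6)·v² + (23/60)·v + (-77/50) = 0
  disc = (23/60)² − 4·(1/6)·(-77/50) = 169/144 ; √disc = 13/12
  v_R = (−(23/60) + 13/12) / (2·(1/6)) = 21/10 m/s
check:
T_s = v_R/a_R = (21/10)/3 = 0.7000 s
robot in T_r: 2.1000·0.2500 = 0.5250 m
braking distance = 2.1000²/(2·3.0000) = 0.7350 m
human over T_r+T_s: 0.4000·(0.2500+0.7000) = 0.3800 m
margins: 0.2500+0.1000+0.0600 = 0.4100 m
sum ≈ 0.5250+0.7350+0.3800+0.4100 ≈ 2.0500 m = S ✓

v_R_max = 21/10 m/s = 2.1000 m/s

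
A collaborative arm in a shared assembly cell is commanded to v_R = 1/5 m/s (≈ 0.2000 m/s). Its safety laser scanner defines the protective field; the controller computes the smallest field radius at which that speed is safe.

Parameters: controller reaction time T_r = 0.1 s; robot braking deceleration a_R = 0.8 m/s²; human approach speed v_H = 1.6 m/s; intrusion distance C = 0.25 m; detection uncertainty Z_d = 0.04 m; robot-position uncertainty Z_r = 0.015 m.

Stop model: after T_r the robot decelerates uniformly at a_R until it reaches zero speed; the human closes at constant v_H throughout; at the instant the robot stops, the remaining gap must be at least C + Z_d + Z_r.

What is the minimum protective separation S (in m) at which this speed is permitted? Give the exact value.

stop time T_s = (1/5)/(4/5) = 0.2500 s
robot in T_r: 0.2000·0.1000 = 0.0200 m
braking distance = 0.2000²/(2·0.8000) = 0.0250 m
person approaches 1.6000·(0.1000+0.2500) = 0.5600 m
margins: 0.2500+0.0400+0.0150 = 0.3050 m
S_min ≈ 0.0200+0.0250+0.5600+0.3050  ⇒  S_min = 91/100 m

S_min = 91/100 m = 0.9100 m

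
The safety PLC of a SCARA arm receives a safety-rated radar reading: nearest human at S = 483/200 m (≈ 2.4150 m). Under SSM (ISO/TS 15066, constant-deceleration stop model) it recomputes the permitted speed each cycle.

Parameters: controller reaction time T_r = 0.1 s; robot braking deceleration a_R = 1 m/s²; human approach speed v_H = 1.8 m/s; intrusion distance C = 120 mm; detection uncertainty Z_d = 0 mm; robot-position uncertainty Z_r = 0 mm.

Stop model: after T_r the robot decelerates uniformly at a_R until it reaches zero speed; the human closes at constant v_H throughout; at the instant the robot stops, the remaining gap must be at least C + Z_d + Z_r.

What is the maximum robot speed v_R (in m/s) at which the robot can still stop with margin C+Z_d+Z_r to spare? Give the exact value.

v_R_max = 9/10 m/s = 0.9000 m/s

quadratic (1/2)·v² + (19/10)·v + (-423/200) = 0
  disc = (19/10)² − 4·(1/2)·(-423/200) = 196/25 ; √disc = 14/5
  v_R = (−(19/10) + 14/5) / (2·(1/2)) = 9/10 m/s
check:
braking lasts T_s = (9/10)/1 = 0.9000 s
robot covers v_R·T_r = 0.9000·0.1000 = 0.0900 m before braking
robot under decel: 0.9000²/(2·1.0000) = 0.4050 m
human over T_r+T_s: 1.8000·(0.1000+0.9000) = 1.8000 m
margins: 0.1200+0.0000+0.0000 = 0.1200 m
sum ≈ 0.0900+0.4050+1.8000+0.1200 ≈ 2.4150 m = S ✓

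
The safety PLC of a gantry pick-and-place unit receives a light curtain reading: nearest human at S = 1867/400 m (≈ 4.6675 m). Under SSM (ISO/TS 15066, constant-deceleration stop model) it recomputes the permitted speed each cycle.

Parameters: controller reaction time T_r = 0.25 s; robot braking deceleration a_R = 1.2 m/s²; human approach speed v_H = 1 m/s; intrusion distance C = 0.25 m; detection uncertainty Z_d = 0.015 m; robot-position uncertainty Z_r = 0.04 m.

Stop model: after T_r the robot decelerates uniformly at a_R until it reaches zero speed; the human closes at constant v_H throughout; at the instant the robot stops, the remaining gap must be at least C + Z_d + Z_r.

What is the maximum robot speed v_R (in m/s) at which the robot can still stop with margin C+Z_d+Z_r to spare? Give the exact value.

v_R_max = 21/10 m/s = 2.1000 m/s

quadratic (5/12)·v² + (13/12)·v + (-329/80) = 0
  disc = (13/12)² − 4·(5/12)·(-329/80) = 289/36 ; √disc = 17/6
  v_R = (−(13/12) + 17/6) / (2·(5/12)) = 21/10 m/s
check:
braking lasts T_s = (21/10)/(6/5) = 1.7500 s
robot in T_r: 2.1000·0.2500 = 0.5250 m
robot covers 2.1000·1.7500 − ½·1.2000·1.7500² = 1.8375 m while stopping
human over T_r+T_s: 1.0000·(0.2500+1.7500) = 2.0000 m
margins: 0.2500+0.0150+0.0400 = 0.3050 m
sum ≈ 0.5250+1.8375+2.0000+0.3050 ≈ 4.6675 m = S ✓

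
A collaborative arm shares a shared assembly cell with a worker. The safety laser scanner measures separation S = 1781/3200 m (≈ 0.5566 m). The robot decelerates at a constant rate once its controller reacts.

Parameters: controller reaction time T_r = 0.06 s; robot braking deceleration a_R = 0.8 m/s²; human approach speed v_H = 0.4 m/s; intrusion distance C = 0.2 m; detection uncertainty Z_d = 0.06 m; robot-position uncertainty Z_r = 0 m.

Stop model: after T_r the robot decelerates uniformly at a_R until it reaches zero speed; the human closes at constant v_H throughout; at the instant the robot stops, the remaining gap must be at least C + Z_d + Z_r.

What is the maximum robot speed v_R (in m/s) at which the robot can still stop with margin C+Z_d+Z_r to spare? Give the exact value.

collect terms ⇒ (5/8)·v_R² + (14/25)·v_R + (-4361/16000) = 0
  disc = (14/25)² − 4·(5/8)·(-4361/16000) = 159201/160000 ; √disc = 399/400
  v_R = (−(14/25) + 399/400) / (2·(5/8)) = 7/20 m/s
check:
stop time T_s = (7/20)/(4/5) = 0.4375 s
robot in T_r: 0.3500·0.0600 = 0.0210 m
braking distance = 0.3500²/(2·0.8000) = 0.0766 m
human closes 0.4000·0.4975 = 0.1990 m
margins: 0.2000+0.0600+0.0000 = 0.2600 m
sum ≈ 0.0210+0.0766+0.1990+0.2600 ≈ 0.5566 m = S ✓

v_R_max = 7/20 m/s = 0.3500 m/s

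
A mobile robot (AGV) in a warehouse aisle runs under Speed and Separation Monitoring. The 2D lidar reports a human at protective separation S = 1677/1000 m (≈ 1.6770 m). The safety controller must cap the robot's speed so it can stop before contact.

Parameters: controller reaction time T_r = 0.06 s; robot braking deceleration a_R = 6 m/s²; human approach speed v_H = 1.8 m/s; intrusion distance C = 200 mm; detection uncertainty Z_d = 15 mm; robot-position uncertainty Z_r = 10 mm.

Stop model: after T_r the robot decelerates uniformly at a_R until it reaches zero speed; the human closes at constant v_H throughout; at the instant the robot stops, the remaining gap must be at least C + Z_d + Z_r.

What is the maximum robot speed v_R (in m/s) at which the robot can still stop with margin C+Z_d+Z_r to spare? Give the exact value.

quadratic (1/12)·v² + (9/25)·v + (-168/125) = 0
  disc = (9/25)² − 4·(1/12)·(-168/125) = 361/625 ; √disc = 19/25
  v_R = (−(9/25) + 19/25) / (2·(1/12)) = 12/5 m/s
check:
T_s = v_R/a_R = (12/5)/6 = 0.4000 s
reaction-phase robot travel = 2.4000·0.0600 = 0.1440 m
robot covers 2.4000·0.4000 − ½·6.0000·0.4000² = 0.4800 m while stopping
human over T_r+T_s: 1.8000·(0.0600+0.4000) = 0.8280 m
margins: 0.2000+0.0150+0.0100 = 0.2250 m
sum ≈ 0.1440+0.4800+0.8280+0.2250 ≈ 1.6770 m = S ✓

v_R_max = 12/5 m/s = 2.4000 m/s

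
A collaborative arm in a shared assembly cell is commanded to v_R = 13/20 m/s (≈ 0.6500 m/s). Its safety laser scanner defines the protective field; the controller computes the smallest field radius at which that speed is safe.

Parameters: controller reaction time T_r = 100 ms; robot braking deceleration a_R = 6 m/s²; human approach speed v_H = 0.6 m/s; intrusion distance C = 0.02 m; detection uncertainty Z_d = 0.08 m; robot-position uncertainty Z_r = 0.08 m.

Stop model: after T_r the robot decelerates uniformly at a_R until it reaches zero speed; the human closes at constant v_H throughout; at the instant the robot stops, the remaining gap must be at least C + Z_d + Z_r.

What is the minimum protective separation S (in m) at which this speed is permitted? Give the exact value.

S_min = 389/960 m = 0.4052 m

T_s = v_R/a_R = (13/20)/6 = 0.1083 s
robot in T_r: 0.6500·0.1000 = 0.0650 m
robot under decel: 0.6500²/(2·6.0000) = 0.0352 m
human closes 0.6000·0.2083 = 0.1250 m
margins: 0.0200+0.0800+0.0800 = 0.1800 m
S_min ≈ 0.0650+0.0352+0.1250+0.1800  ⇒  S_min = 389/960 m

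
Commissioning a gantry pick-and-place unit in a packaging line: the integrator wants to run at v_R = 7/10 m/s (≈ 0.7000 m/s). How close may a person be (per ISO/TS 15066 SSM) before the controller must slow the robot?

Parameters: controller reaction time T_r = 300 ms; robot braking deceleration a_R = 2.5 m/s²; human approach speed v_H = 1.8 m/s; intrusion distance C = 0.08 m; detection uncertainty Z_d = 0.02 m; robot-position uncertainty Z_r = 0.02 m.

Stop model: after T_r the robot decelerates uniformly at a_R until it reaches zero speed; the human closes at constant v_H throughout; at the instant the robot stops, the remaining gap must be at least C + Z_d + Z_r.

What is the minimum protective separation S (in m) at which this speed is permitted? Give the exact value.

S_min = 184/125 m = 1.4720 m

braking lasts T_s = (7/10)/(5/2) = 0.2800 s
robot in T_r: 0.7000·0.3000 = 0.2100 m
robot under decel: 0.7000²/(2·2.5000) = 0.0980 m
human closes 1.8000·0.5800 = 1.0440 m
residual clearance needed = 0.0800+0.0200+0.0200 = 0.1200 m
S_min ≈ 0.2100+0.0980+1.0440+0.1200  ⇒  S_min = 184/125 m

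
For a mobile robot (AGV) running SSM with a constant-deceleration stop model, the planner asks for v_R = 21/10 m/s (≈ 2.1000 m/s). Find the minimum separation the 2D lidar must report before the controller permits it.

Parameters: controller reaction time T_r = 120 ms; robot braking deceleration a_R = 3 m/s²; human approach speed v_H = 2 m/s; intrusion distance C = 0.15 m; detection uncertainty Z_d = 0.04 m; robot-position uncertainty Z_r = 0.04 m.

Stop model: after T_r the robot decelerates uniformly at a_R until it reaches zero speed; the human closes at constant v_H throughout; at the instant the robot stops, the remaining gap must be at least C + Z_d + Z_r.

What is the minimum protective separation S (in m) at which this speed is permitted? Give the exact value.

T_s = v_R/a_R = (21/10)/3 = 0.7000 s
robot in T_r: 2.1000·0.1200 = 0.2520 m
robot covers 2.1000·0.7000 − ½·3.0000·0.7000² = 0.7350 m while stopping
human over T_r+T_s: 2.0000·(0.1200+0.7000) = 1.6400 m
margins: 0.1500+0.0400+0.0400 = 0.2300 m
S_min ≈ 0.2520+0.7350+1.6400+0.2300  ⇒  S_min = 2857/1000 m

S_min = 2857/1000 m = 2.8570 m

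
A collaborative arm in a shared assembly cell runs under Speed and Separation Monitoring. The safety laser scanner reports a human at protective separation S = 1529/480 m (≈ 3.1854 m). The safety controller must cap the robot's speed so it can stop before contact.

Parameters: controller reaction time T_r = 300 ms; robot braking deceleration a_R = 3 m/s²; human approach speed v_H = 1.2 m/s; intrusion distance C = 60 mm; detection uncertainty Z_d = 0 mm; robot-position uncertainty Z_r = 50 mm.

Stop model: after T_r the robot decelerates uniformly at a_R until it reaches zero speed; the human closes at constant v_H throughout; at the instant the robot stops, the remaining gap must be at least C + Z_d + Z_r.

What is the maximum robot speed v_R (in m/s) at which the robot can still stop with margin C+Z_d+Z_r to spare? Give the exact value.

v_R_max = 49/20 m/s = 2.4500 m/s

collect terms ⇒ (1/6)·v_R² + (7/10)·v_R + (-6517/2400) = 0
  disc = (7/10)² − 4·(1/6)·(-6517/2400) = 8281/3600 ; √disc = 91/60
  v_R = (−(7/10) + 91/60) / (2·(1/6)) = 49/20 m/s
check:
stop time T_s = (49/20)/3 = 0.8167 s
robot in T_r: 2.4500·0.3000 = 0.7350 m
robot covers 2.4500·0.8167 − ½·3.0000·0.8167² = 1.0004 m while stopping
person approaches 1.2000·(0.3000+0.8167) = 1.3400 m
margins: 0.0600+0.0000+0.0500 = 0.1100 m
sum ≈ 0.7350+1.0004+1.3400+0.1100 ≈ 3.1854 m = S ✓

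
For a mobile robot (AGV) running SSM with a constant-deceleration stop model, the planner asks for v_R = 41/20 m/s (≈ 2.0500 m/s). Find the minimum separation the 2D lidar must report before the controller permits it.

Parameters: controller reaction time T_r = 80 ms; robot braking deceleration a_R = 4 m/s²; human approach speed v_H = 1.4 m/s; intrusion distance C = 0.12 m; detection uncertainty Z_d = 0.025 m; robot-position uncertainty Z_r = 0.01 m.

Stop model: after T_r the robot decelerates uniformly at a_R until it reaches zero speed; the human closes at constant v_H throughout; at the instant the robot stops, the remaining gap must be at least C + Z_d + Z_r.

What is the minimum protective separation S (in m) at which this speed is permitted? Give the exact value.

stop time T_s = (41/20)/4 = 0.5125 s
robot in T_r: 2.0500·0.0800 = 0.1640 m
robot under decel: 2.0500²/(2·4.0000) = 0.5253 m
human closes 1.4000·0.5925 = 0.8295 m
C+Z_d+Z_r = 0.1200+0.0250+0.0100 = 0.1550 m
S_min ≈ 0.1640+0.5253+0.8295+0.1550  ⇒  S_min = 26781/16000 m

S_min = 26781/16000 m = 1.6738 m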